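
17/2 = 8.50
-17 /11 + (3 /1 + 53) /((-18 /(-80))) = 247.34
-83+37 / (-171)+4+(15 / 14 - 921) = -2391953 / 2394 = -999.14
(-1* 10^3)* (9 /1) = -9000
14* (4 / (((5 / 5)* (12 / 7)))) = 98 / 3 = 32.67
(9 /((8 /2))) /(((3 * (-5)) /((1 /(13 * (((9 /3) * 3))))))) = -1 /780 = -0.00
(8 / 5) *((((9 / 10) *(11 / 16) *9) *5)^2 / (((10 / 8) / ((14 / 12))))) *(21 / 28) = 5557167 / 6400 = 868.31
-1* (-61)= 61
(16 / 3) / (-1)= -16 / 3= -5.33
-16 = -16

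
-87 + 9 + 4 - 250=-324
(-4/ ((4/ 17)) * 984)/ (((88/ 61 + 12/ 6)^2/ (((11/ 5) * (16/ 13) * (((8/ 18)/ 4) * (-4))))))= 3651700096/ 2149875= 1698.56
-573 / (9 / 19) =-3629 / 3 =-1209.67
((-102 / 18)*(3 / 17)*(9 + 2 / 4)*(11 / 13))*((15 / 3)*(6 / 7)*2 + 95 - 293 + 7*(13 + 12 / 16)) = 545281 / 728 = 749.01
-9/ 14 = -0.64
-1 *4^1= -4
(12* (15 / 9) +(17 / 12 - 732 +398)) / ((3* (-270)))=3751 / 9720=0.39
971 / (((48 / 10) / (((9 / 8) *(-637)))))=-9277905 / 64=-144967.27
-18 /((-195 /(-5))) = -6 /13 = -0.46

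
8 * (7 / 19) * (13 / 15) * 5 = 12.77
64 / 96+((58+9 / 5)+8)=68.47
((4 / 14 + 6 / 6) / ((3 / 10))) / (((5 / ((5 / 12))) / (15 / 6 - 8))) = -55 / 28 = -1.96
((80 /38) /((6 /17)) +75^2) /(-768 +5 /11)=-3530615 /481251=-7.34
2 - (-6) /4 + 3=13 /2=6.50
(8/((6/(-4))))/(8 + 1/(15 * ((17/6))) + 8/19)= -12920/20457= -0.63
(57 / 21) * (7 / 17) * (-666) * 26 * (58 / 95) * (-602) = 604605456 / 85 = 7113005.36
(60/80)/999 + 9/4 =1499/666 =2.25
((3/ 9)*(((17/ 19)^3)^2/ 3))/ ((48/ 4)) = 0.00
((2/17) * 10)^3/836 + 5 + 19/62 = 337946793/63662654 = 5.31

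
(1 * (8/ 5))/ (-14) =-4/ 35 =-0.11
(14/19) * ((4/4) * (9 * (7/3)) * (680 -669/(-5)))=1196286/95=12592.48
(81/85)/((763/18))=1458/64855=0.02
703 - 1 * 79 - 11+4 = 617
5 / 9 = 0.56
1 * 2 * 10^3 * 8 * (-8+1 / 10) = -126400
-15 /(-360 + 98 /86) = 645 /15431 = 0.04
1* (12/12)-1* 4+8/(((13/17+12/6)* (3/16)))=1753/141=12.43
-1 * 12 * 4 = -48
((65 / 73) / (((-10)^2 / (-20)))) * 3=-0.53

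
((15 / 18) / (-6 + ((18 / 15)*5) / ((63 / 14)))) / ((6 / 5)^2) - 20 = -20285 / 1008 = -20.12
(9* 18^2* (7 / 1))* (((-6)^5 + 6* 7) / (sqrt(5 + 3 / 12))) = -15034896* sqrt(21) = -68898548.99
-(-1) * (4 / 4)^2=1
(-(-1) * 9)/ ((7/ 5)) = 45/ 7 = 6.43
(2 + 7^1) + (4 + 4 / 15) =199 / 15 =13.27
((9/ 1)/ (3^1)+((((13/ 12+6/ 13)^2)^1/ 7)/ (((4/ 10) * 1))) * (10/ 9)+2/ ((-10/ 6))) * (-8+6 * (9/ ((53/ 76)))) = 968697302/ 5078619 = 190.74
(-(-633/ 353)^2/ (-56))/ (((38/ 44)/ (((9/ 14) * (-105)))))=-595023165/ 132583976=-4.49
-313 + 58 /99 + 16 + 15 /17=-497380 /1683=-295.53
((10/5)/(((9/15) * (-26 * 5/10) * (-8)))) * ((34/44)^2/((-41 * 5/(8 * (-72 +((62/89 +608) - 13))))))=-13470001/34439262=-0.39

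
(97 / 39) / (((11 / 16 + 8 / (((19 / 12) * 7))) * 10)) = 103208 / 584805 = 0.18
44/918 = 22/459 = 0.05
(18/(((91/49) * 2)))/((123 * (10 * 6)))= 7/10660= 0.00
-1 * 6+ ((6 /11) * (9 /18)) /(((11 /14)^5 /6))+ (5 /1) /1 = 7909271 /1771561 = 4.46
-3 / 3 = -1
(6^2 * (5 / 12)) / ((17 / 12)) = 180 / 17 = 10.59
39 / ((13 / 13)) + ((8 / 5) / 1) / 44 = 2147 / 55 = 39.04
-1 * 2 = -2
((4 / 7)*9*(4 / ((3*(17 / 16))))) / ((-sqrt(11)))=-768*sqrt(11) / 1309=-1.95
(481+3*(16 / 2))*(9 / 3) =1515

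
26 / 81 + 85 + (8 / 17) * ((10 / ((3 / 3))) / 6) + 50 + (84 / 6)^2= 457309 / 1377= 332.11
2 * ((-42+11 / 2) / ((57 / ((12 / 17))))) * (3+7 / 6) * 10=-36500 / 969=-37.67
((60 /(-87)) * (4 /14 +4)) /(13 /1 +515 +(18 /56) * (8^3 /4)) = -25 /4814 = -0.01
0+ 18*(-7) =-126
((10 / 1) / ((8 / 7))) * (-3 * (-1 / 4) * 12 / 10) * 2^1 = 63 / 4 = 15.75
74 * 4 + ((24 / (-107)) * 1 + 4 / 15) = 475148 / 1605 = 296.04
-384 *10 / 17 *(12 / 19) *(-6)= 276480 / 323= 855.98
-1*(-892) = 892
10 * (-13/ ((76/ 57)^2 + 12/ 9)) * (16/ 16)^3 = -585/ 14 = -41.79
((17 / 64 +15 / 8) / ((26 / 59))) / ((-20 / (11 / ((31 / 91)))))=-7.84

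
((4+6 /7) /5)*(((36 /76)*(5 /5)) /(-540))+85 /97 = 1694101 /1935150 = 0.88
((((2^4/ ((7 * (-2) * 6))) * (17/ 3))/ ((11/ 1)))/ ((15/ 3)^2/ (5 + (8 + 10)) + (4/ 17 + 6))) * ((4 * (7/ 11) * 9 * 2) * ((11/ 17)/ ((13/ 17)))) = -212704/ 409409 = -0.52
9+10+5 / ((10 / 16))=27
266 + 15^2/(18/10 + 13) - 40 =17849/74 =241.20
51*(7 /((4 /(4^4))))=22848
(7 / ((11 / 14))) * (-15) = -1470 / 11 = -133.64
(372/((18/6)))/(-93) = -4/3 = -1.33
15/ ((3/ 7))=35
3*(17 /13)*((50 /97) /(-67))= -2550 /84487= -0.03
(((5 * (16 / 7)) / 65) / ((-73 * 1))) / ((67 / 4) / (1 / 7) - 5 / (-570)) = -3648 / 177600605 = -0.00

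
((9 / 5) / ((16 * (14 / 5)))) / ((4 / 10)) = 45 / 448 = 0.10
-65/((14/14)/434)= -28210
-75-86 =-161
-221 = -221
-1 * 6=-6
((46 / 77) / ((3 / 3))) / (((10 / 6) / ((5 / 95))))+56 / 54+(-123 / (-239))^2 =14900409211 / 11281683105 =1.32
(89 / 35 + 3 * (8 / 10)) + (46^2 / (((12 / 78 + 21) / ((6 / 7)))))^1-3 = 168788 / 1925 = 87.68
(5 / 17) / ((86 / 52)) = 130 / 731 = 0.18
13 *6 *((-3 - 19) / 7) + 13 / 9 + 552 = 19423 / 63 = 308.30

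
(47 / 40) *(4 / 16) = 47 / 160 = 0.29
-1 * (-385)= 385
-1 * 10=-10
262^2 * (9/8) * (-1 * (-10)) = 772245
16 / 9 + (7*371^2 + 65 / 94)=815112091 / 846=963489.47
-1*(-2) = 2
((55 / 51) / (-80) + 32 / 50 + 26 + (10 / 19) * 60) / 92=22560439 / 35659200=0.63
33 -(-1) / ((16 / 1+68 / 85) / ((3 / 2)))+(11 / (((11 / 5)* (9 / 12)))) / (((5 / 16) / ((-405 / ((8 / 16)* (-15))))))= 66365 / 56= 1185.09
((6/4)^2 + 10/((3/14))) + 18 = 803/12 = 66.92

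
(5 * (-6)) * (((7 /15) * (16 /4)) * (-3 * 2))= 336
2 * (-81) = -162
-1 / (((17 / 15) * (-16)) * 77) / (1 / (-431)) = -6465 / 20944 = -0.31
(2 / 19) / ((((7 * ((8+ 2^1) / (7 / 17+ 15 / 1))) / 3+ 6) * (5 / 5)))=786 / 56107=0.01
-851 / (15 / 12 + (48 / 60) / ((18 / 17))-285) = 153180 / 50939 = 3.01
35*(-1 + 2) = 35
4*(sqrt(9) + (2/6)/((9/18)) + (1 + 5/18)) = 178/9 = 19.78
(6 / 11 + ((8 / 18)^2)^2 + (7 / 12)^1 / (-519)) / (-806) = -29133811 / 40253519592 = -0.00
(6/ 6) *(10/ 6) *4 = 20/ 3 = 6.67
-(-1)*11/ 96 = 11/ 96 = 0.11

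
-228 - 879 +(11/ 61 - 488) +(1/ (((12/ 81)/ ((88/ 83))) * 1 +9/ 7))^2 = -3416467015632/ 2142889069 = -1594.33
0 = 0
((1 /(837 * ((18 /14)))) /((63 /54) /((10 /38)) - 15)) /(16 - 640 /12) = 0.00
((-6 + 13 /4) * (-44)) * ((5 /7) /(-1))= -605 /7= -86.43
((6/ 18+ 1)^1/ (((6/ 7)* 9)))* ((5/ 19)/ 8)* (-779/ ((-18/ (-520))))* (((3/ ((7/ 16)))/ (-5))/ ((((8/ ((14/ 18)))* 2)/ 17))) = 317135/ 2187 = 145.01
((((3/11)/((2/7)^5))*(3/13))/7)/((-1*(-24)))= 0.20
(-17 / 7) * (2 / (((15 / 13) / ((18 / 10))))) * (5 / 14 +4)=-33.01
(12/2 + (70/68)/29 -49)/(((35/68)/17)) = -1440342/1015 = -1419.06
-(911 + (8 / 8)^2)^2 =-831744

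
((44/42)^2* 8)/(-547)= -3872/241227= -0.02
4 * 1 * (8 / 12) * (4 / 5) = 32 / 15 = 2.13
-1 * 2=-2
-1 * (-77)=77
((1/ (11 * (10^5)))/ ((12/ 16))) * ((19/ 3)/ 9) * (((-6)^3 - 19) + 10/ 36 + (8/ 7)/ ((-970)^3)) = -64106721940967/ 320194209431250000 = -0.00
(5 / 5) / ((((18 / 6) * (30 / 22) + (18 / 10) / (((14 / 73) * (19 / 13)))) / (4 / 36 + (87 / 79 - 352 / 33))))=-98342860 / 109352511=-0.90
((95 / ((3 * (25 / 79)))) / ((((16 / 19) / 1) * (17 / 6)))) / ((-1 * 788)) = -0.05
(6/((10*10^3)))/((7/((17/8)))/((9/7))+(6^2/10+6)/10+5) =459/6519400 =0.00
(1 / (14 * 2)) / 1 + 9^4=6561.04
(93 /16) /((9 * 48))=31 /2304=0.01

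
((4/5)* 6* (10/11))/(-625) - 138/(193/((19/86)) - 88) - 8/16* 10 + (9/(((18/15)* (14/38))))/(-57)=-3979308261/718313750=-5.54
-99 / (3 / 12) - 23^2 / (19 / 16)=-15988 / 19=-841.47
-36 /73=-0.49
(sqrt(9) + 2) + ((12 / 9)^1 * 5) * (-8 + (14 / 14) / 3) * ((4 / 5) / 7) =-53 / 63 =-0.84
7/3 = 2.33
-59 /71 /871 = -59 /61841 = -0.00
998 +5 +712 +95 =1810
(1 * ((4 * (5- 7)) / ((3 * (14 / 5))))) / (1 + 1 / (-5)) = -25 / 21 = -1.19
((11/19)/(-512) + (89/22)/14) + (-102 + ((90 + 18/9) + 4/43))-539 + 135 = -13322427845/32209408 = -413.62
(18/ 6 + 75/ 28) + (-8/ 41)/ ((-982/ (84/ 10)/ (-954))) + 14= 50973289/ 2818340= 18.09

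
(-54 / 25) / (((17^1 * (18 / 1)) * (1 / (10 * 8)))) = -48 / 85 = -0.56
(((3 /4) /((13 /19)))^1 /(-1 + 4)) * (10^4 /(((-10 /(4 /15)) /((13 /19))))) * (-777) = 51800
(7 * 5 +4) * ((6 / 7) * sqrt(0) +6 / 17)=234 / 17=13.76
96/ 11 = 8.73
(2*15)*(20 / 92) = 150 / 23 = 6.52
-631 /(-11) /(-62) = -631 /682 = -0.93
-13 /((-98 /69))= 9.15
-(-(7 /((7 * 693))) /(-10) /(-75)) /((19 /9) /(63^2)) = 189 /52250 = 0.00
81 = 81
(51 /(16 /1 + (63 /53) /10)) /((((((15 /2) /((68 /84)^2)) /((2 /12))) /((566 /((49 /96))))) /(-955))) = -9007876234880 /184605687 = -48795.23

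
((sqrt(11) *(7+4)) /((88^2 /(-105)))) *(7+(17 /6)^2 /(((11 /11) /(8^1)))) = -35.23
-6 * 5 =-30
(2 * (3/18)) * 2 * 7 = 14/3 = 4.67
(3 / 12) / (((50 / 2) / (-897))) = -897 / 100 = -8.97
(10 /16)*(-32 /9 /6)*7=-70 /27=-2.59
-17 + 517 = 500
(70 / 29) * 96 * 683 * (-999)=-4585170240 / 29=-158109318.62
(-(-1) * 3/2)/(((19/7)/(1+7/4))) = 231/152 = 1.52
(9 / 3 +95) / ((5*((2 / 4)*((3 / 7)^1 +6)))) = 1372 / 225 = 6.10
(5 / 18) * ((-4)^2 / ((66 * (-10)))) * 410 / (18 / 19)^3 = -1406095 / 433026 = -3.25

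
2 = 2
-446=-446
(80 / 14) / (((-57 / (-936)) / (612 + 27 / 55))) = 4425408 / 77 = 57472.83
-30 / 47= -0.64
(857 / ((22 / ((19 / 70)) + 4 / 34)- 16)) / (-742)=-276811 / 15619100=-0.02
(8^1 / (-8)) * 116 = -116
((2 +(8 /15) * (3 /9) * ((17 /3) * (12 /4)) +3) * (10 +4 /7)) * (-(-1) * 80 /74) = 5776 /63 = 91.68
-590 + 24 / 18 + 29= -1679 / 3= -559.67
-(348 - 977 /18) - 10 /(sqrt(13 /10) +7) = -281611 /954 +10 * sqrt(130) /477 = -294.95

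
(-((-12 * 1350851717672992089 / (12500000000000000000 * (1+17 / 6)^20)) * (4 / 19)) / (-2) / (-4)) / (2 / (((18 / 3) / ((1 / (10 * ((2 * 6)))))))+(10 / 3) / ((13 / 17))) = 211616662109879287943357810539392 / 12695424856483942210083083763546886444091796875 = 0.00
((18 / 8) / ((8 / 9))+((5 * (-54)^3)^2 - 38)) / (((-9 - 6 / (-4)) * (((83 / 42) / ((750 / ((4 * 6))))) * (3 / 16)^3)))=-444324810398896000 / 2241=-198270776617088.80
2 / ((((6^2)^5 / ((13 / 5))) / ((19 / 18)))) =247 / 2720977920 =0.00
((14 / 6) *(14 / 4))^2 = 66.69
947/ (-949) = -947/ 949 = -1.00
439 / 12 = 36.58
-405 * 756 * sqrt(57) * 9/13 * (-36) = 99202320 * sqrt(57)/13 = 57612391.66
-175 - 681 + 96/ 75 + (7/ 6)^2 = -768023/ 900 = -853.36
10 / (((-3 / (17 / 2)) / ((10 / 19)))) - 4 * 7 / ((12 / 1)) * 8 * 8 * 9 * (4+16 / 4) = -613714 / 57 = -10766.91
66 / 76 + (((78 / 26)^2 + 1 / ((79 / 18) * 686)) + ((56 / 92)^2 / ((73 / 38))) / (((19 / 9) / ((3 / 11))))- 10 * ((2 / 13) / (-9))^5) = 94877388113037378939611 / 9589706908980681356874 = 9.89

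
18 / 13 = 1.38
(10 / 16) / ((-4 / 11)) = -55 / 32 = -1.72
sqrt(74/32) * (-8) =-2 * sqrt(37) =-12.17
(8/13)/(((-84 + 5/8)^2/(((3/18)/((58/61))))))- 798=-401529220474/503169459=-798.00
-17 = -17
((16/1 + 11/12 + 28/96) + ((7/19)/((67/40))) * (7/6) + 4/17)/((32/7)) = 21450849/5540096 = 3.87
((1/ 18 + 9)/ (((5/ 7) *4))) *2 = 1141/ 180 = 6.34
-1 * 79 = -79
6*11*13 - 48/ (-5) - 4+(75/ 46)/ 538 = 106862239/ 123740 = 863.60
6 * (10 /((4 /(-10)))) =-150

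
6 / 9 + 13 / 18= 1.39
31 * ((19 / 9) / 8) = 589 / 72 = 8.18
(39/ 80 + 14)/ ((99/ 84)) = 8113/ 660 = 12.29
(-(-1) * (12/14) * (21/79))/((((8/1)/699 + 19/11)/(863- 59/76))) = 4534672329/40133738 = 112.99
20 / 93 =0.22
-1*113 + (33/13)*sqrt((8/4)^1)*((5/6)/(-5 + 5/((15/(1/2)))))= -113 - 165*sqrt(2)/377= -113.62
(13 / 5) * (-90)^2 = 21060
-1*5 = -5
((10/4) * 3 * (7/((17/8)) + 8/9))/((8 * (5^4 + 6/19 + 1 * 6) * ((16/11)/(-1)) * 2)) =-1045/489396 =-0.00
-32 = -32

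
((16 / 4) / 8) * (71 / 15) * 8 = 284 / 15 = 18.93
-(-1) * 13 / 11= 1.18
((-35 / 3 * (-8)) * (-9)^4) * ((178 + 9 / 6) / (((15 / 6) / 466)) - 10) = 20482707168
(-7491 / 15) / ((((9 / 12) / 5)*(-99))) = 908 / 27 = 33.63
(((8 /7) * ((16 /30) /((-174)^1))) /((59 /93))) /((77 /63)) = -2976 /658735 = -0.00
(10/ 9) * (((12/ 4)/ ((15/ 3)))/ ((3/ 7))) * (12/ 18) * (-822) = -7672/ 9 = -852.44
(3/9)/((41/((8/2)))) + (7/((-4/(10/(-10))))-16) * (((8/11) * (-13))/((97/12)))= 2191700/131241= 16.70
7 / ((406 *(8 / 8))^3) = 1 / 9560488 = 0.00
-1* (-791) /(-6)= -791 /6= -131.83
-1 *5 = -5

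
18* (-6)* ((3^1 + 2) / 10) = -54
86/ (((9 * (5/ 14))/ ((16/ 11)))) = 19264/ 495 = 38.92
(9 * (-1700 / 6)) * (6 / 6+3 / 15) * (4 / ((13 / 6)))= -73440 / 13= -5649.23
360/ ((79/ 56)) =20160/ 79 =255.19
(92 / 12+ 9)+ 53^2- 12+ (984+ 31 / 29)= 330490 / 87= 3798.74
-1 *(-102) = 102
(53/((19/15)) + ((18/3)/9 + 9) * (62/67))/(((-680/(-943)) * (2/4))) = 182901451/1298460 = 140.86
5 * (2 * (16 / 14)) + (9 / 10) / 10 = 8063 / 700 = 11.52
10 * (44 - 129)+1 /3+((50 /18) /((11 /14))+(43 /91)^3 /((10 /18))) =-315551069048 /373017645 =-845.94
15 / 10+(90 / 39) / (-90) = 115 / 78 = 1.47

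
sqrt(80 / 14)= 2* sqrt(70) / 7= 2.39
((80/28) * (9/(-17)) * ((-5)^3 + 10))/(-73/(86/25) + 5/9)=-3204360/380681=-8.42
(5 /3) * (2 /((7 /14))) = 20 /3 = 6.67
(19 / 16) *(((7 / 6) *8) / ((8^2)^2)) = 133 / 49152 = 0.00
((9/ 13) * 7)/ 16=63/ 208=0.30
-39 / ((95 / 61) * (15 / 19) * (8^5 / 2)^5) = -793 / 29514790517935282585600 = -0.00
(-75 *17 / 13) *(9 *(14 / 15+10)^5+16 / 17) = -2016826097008 / 14625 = -137902639.11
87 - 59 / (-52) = 88.13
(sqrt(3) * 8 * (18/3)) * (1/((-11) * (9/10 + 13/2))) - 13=-13 - 240 * sqrt(3)/407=-14.02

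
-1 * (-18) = 18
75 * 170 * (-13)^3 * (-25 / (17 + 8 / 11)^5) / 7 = 5475734 / 95823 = 57.14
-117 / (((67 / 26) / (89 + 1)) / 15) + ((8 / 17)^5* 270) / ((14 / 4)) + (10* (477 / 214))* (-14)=-4389472109068290 / 71252683831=-61604.31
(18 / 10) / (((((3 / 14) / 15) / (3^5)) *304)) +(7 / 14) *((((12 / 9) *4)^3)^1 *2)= 1035935 / 4104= 252.42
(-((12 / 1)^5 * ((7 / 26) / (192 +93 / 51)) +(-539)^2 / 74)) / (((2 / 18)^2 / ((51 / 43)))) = -55934047061361 / 136300970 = -410371.60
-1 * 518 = -518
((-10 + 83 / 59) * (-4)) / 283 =2028 / 16697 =0.12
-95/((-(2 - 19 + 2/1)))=-19/3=-6.33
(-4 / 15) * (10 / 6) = -4 / 9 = -0.44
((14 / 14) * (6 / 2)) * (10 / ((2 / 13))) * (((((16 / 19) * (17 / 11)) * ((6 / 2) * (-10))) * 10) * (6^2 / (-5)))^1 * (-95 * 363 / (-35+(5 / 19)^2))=52493443200 / 97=541169517.53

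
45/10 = 9/2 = 4.50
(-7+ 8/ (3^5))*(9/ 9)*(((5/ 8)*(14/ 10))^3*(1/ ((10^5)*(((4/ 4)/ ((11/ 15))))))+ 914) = -1188404742387689/ 186624000000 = -6367.91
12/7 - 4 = -16/7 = -2.29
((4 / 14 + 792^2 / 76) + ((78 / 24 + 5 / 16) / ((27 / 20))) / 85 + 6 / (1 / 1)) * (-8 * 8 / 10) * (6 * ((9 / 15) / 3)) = -10757022448 / 169575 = -63435.19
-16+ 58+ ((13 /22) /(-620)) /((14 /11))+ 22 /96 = 274907 /6510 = 42.23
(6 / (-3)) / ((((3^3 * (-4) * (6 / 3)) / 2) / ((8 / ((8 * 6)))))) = 1 / 324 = 0.00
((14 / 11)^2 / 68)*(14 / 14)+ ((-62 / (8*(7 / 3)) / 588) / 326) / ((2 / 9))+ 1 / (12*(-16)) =204632675 / 11040462048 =0.02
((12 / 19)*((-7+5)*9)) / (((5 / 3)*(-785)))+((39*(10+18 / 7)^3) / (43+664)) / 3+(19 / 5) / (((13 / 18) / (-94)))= -107685425135396 / 235098656975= -458.04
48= 48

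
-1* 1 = -1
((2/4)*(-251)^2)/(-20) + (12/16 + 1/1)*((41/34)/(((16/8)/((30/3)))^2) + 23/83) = -10736177/7055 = -1521.78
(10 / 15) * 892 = 1784 / 3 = 594.67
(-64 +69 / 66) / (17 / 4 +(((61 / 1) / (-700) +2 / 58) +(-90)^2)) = -7028875 / 904833633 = -0.01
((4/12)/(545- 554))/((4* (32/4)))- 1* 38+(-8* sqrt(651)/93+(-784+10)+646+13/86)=-6161659/37152- 8* sqrt(651)/93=-168.04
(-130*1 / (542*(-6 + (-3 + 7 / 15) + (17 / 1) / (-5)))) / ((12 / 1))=325 / 194036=0.00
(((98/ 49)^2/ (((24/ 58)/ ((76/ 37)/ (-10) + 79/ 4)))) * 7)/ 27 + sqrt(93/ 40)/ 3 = sqrt(930)/ 60 + 326221/ 6660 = 49.49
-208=-208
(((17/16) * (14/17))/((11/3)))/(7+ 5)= 7/352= 0.02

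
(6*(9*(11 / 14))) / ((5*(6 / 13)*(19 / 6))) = 3861 / 665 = 5.81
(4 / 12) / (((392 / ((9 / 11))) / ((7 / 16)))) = 3 / 9856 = 0.00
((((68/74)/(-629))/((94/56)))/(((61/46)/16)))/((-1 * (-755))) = -0.00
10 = 10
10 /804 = 5 /402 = 0.01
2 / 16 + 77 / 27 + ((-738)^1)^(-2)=3242651 / 1089288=2.98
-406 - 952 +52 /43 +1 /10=-583377 /430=-1356.69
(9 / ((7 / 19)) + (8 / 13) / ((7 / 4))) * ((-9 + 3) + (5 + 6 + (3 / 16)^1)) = 187165 / 1456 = 128.55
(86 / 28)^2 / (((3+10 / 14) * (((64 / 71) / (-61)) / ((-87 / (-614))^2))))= -3.45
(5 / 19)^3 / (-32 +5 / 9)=-1125 / 1941097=-0.00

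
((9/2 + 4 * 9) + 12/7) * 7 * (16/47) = 4728/47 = 100.60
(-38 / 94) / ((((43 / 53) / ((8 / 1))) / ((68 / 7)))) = -547808 / 14147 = -38.72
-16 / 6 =-8 / 3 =-2.67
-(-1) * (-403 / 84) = -4.80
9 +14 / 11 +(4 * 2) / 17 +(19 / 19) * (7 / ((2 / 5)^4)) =850269 / 2992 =284.18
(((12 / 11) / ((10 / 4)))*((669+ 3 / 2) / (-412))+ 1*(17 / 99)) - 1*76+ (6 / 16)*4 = -7651669 / 101970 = -75.04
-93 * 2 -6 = -192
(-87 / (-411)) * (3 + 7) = 290 / 137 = 2.12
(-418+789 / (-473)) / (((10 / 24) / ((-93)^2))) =-8711302.06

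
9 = 9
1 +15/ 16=31/ 16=1.94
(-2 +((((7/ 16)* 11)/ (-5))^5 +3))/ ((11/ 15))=0.24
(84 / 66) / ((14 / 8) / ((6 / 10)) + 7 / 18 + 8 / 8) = 504 / 1705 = 0.30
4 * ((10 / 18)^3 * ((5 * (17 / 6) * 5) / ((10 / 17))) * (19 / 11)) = 3431875 / 24057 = 142.66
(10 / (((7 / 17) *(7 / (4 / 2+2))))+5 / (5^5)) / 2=425049 / 61250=6.94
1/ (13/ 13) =1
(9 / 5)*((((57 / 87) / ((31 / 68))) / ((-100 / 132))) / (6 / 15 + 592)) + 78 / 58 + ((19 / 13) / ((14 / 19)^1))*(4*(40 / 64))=76304258507 / 12115912900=6.30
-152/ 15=-10.13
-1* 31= -31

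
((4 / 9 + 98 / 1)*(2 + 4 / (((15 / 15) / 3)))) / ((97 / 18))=24808 / 97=255.75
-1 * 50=-50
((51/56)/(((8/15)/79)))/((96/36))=181305/3584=50.59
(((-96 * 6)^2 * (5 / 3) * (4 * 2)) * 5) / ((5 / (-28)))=-123863040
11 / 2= 5.50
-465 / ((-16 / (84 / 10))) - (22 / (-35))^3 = 83820059 / 343000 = 244.37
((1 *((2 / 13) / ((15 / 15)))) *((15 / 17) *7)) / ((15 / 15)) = 210 / 221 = 0.95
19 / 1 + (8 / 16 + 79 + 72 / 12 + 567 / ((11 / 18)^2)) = 392705 / 242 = 1622.75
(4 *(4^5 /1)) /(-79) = -4096 /79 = -51.85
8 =8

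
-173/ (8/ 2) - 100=-573/ 4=-143.25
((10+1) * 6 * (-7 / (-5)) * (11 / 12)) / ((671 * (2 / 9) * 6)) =231 / 2440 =0.09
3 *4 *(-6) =-72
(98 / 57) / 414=49 / 11799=0.00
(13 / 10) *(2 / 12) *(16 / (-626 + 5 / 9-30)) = -156 / 29495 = -0.01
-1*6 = -6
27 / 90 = 3 / 10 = 0.30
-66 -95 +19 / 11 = -1752 / 11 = -159.27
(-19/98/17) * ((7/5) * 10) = -19/119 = -0.16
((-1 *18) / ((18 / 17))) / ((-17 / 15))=15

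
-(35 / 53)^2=-1225 / 2809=-0.44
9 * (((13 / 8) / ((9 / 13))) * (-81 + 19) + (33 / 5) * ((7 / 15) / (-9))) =-131283 / 100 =-1312.83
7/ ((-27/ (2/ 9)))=-14/ 243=-0.06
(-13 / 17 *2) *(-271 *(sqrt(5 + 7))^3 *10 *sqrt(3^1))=5073120 / 17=298418.82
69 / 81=23 / 27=0.85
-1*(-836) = 836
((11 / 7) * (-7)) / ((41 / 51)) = -561 / 41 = -13.68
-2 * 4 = -8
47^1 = 47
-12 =-12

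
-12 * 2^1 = -24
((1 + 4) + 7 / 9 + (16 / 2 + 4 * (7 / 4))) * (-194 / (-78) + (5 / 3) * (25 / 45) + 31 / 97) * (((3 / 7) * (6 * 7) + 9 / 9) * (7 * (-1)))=-3160780777 / 306423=-10315.09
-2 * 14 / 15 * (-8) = 224 / 15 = 14.93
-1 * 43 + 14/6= -122/3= -40.67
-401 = -401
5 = 5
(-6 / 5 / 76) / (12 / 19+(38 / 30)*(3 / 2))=-3 / 481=-0.01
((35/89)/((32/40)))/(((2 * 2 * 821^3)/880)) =9625/49251501829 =0.00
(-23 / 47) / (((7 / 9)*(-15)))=69 / 1645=0.04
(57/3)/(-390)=-19/390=-0.05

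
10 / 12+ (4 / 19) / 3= 103 / 114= 0.90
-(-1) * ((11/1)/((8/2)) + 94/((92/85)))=8243/92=89.60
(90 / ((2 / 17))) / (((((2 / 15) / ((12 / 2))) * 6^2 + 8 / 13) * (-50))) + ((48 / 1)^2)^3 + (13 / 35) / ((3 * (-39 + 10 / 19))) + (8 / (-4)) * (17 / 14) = 172731650488825217 / 14122920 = 12230590450.76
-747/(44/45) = -33615/44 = -763.98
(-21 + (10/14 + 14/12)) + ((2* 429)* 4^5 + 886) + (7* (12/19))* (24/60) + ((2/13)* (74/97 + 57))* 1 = 879469.54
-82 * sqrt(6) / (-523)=82 * sqrt(6) / 523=0.38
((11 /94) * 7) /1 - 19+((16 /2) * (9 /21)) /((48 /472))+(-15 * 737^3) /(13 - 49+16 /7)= 13828901984463 /77644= 178106511.57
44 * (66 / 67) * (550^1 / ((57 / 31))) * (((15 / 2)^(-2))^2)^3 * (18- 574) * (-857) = 1288472914296832 / 6606683525390625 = 0.20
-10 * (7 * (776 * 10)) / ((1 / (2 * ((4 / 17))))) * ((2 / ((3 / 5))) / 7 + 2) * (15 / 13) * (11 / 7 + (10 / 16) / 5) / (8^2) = -2303750 / 119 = -19359.24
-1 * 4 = -4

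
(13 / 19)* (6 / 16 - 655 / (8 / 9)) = -19149 / 38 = -503.92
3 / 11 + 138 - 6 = 1455 / 11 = 132.27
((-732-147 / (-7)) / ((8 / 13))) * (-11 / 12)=1059.09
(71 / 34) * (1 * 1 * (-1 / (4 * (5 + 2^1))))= -71 / 952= -0.07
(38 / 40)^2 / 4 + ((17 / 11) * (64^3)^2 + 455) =1869169775231171 / 17600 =106202828138.13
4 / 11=0.36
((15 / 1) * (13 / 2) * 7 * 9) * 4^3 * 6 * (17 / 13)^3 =891414720 / 169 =5274643.31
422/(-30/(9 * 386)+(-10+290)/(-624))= -2117596/2295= -922.70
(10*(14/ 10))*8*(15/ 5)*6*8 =16128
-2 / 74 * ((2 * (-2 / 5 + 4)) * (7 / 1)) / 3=-84 / 185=-0.45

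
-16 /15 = -1.07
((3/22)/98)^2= 9/4648336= 0.00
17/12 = 1.42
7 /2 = 3.50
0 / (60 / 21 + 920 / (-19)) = 0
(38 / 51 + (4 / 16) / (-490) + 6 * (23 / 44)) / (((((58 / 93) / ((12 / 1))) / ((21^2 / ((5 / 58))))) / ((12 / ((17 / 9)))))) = 192875188122 / 79475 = 2426866.16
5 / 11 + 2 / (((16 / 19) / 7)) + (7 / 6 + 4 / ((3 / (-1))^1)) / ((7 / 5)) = 31343 / 1848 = 16.96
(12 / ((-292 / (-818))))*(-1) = -2454 / 73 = -33.62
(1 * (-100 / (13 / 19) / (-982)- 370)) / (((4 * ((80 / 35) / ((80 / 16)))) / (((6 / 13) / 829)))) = -30984975 / 275158364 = -0.11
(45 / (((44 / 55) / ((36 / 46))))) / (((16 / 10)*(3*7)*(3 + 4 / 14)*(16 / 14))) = 0.35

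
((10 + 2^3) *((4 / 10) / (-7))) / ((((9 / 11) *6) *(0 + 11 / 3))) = -2 / 35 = -0.06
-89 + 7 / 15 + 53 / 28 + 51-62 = -41009 / 420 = -97.64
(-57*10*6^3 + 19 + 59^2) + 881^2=656541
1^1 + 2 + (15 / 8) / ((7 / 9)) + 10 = 863 / 56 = 15.41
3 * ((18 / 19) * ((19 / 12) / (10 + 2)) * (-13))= -39 / 8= -4.88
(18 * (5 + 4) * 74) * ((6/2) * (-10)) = -359640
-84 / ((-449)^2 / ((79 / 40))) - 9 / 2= -4536852 / 1008005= -4.50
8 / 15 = 0.53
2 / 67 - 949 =-63581 / 67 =-948.97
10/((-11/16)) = -160/11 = -14.55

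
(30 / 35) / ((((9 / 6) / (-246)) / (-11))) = 10824 / 7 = 1546.29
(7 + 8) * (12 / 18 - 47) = -695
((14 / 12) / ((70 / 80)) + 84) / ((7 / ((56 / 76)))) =512 / 57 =8.98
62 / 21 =2.95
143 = 143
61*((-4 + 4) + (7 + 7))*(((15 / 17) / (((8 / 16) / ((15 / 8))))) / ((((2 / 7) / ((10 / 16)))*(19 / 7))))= 23538375 / 10336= 2277.32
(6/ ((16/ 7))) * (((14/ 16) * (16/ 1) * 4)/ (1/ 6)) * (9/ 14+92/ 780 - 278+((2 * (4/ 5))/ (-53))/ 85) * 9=-644428042587/ 292825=-2200727.54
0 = 0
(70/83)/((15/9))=42/83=0.51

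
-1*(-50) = 50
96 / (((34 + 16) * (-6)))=-8 / 25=-0.32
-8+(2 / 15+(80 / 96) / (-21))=-4981 / 630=-7.91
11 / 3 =3.67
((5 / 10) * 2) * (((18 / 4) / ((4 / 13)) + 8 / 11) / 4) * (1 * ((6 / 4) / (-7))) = -579 / 704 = -0.82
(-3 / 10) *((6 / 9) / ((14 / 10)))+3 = 20 / 7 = 2.86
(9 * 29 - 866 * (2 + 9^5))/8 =-51137905/8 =-6392238.12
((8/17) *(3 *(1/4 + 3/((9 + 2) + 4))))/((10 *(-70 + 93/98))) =-2646/2875975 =-0.00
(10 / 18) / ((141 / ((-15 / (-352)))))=25 / 148896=0.00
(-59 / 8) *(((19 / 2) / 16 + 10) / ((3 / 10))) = -33335 / 128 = -260.43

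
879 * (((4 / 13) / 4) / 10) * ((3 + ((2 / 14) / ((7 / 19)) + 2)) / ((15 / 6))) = 232056 / 15925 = 14.57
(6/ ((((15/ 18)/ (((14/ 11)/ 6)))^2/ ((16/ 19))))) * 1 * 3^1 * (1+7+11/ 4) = 606816/ 57475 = 10.56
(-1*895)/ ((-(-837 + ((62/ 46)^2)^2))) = -250457695/ 233303396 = -1.07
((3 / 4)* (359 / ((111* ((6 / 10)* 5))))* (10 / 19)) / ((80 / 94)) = 16873 / 33744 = 0.50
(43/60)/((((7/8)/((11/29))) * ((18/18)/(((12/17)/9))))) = 3784/155295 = 0.02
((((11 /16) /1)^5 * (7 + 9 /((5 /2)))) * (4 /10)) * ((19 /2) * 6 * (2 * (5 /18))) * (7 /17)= 1135248499 /133693440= 8.49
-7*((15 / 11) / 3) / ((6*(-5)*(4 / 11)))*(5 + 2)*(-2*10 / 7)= -35 / 6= -5.83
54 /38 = 27 /19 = 1.42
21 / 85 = 0.25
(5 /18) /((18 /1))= 5 /324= 0.02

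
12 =12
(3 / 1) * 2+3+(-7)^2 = 58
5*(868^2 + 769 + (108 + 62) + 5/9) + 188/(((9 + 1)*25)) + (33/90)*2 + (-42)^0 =4243297796/1125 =3771820.26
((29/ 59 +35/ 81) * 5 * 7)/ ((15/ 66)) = 679756/ 4779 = 142.24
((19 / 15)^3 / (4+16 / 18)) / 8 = 0.05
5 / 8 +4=37 / 8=4.62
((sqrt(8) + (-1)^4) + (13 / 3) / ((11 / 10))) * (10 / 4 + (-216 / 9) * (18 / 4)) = -34393 / 66 - 211 * sqrt(2) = -819.51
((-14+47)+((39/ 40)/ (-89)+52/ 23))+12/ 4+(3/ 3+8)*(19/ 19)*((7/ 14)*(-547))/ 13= -160832881/ 1064440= -151.10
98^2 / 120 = 2401 / 30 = 80.03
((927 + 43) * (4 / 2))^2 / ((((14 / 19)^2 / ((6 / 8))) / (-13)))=-67586383.16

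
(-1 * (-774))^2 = 599076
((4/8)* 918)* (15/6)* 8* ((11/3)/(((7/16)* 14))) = 269280/49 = 5495.51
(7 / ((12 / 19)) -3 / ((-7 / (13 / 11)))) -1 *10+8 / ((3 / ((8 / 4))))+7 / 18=20269 / 2772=7.31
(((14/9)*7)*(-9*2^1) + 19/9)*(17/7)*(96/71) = -949280/1491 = -636.67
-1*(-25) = 25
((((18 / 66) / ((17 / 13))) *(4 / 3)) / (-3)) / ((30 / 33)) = -26 / 255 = -0.10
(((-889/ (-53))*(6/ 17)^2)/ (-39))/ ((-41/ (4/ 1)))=42672/ 8163961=0.01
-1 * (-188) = 188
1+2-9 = -6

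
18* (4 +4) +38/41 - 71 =3031/41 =73.93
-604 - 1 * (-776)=172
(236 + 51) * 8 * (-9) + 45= -20619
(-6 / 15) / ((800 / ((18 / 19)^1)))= -9 / 19000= -0.00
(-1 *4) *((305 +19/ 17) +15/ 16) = -83519/ 68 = -1228.22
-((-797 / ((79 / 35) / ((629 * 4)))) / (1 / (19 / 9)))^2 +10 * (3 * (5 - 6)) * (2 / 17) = -30229441835586290060 / 8593857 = -3517563980362.52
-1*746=-746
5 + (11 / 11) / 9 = 46 / 9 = 5.11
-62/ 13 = -4.77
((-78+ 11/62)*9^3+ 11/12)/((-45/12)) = 21104209/1395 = 15128.47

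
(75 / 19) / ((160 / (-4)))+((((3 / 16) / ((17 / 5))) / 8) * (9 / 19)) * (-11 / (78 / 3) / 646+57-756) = -1653483705 / 694413824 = -2.38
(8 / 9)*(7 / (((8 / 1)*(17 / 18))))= 14 / 17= 0.82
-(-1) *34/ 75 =34/ 75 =0.45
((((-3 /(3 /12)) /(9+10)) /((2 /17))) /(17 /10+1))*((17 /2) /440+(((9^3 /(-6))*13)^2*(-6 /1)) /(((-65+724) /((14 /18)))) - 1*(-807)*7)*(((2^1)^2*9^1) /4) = 215057.01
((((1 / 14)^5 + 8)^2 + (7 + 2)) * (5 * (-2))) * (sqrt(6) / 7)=-105577992092165 * sqrt(6) / 1012391292416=-255.45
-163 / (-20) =163 / 20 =8.15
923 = 923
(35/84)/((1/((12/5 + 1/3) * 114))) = 779/6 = 129.83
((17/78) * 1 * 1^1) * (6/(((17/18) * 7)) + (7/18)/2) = 4721/19656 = 0.24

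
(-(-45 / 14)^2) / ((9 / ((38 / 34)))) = -4275 / 3332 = -1.28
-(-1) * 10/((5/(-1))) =-2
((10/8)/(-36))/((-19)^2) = -5/51984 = -0.00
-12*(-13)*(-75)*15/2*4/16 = -43875/2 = -21937.50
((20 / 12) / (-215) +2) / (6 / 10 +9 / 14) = 17990 / 11223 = 1.60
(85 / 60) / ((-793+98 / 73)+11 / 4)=-1241 / 691083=-0.00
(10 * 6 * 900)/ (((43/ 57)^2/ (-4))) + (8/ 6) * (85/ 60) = -6316024567/ 16641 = -379545.97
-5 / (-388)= 5 / 388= 0.01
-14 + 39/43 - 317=-14194/43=-330.09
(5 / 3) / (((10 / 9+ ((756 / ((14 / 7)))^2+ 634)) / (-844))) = -3165 / 322918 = -0.01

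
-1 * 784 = -784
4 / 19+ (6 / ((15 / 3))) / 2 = 77 / 95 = 0.81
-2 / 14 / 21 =-1 / 147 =-0.01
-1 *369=-369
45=45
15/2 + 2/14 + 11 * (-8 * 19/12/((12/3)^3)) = 3673/672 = 5.47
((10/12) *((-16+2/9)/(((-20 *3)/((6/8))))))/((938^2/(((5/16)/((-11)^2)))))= 355/735859289088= 0.00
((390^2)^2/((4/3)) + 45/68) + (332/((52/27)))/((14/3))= 107366797042677/6188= 17350807537.60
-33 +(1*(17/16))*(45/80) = -8295/256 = -32.40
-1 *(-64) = 64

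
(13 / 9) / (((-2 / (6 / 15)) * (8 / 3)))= -13 / 120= -0.11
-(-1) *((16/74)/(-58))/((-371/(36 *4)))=576/398083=0.00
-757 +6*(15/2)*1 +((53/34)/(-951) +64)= -20952485/32334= -648.00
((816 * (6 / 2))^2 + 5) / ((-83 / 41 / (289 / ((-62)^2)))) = -71007608941 / 319052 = -222558.11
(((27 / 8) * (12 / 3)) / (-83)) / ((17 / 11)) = -297 / 2822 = -0.11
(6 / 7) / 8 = 3 / 28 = 0.11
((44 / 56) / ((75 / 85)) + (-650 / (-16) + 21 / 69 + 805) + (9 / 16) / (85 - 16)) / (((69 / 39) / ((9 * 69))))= 166452507 / 560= 297236.62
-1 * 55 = -55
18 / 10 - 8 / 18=61 / 45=1.36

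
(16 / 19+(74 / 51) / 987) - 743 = -709800631 / 956403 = -742.16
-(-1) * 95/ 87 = 95/ 87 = 1.09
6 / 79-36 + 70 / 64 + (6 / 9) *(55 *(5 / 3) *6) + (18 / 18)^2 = 2524231 / 7584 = 332.84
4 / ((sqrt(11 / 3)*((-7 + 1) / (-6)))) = 4*sqrt(33) / 11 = 2.09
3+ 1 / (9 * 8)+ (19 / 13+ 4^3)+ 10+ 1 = 74389 / 936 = 79.48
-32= -32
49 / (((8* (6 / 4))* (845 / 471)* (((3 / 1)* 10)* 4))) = 7693 / 405600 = 0.02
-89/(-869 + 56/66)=2937/28649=0.10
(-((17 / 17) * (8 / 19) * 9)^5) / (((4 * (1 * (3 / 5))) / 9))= -7255941120 / 2476099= -2930.39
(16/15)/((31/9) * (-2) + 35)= 48/1265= 0.04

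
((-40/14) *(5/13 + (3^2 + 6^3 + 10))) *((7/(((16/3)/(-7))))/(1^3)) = 80325/13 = 6178.85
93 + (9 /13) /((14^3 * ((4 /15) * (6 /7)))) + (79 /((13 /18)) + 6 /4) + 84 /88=91860207 /448448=204.84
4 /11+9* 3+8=35.36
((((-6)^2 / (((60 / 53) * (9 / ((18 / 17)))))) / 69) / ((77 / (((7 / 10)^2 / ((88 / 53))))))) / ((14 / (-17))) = -2809 / 11132000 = -0.00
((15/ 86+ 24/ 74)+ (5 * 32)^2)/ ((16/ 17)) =27200.53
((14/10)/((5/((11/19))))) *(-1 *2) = -154/475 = -0.32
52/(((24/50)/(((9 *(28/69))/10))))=910/23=39.57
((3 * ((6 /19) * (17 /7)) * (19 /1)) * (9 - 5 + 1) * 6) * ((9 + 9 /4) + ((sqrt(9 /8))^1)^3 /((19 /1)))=61965 * sqrt(2) /1064 + 103275 /7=14835.93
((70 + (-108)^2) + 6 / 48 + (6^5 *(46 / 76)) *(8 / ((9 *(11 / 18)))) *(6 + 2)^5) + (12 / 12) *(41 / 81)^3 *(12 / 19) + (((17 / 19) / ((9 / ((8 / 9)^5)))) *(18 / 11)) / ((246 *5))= 13621482498990138463 / 60718905720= 224336758.67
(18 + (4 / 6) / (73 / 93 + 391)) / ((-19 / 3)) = -983865 / 346142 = -2.84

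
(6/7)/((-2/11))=-33/7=-4.71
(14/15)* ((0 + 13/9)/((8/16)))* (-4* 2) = -2912/135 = -21.57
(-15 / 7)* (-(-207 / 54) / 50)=-23 / 140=-0.16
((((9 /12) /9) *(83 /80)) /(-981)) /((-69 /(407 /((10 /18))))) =33781 /36100800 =0.00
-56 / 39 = -1.44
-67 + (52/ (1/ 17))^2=781389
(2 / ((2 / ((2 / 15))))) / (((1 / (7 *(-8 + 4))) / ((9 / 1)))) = -168 / 5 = -33.60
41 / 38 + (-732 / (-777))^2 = 1.97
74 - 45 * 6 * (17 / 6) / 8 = -173 / 8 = -21.62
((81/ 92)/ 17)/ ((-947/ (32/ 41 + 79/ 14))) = -0.00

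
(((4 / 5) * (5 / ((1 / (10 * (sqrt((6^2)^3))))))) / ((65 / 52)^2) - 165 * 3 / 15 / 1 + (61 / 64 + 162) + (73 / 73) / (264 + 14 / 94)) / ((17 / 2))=4496857539 / 6753760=665.83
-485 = -485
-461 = -461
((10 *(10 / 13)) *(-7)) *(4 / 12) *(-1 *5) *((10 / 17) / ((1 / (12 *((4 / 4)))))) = 140000 / 221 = 633.48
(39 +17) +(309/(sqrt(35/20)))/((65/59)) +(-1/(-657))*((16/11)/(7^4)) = 971713528/17352027 +36462*sqrt(7)/455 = 268.02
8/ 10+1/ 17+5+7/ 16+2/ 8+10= 16.55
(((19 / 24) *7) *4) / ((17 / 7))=931 / 102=9.13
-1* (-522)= 522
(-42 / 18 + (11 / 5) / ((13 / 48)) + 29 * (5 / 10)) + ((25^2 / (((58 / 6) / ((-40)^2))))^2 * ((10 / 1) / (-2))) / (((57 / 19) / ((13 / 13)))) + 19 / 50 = -14624999983051327 / 819975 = -17835909610.72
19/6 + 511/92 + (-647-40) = -187205/276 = -678.28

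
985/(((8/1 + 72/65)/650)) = 20808125/296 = 70297.72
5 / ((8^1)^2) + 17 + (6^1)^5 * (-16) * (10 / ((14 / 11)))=-437936669 / 448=-977537.21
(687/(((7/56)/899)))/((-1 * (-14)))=2470452/7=352921.71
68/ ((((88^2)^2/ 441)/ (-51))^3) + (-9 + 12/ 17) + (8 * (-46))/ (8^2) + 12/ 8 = -11497968498031310433249667/ 916602412242144264716288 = -12.54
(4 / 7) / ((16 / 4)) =1 / 7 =0.14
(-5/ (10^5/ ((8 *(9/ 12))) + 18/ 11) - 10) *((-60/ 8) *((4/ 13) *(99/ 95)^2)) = 32347445823/ 1290701711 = 25.06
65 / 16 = 4.06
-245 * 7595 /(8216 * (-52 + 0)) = 4.36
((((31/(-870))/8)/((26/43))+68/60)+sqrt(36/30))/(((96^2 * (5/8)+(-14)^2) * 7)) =sqrt(30)/208460+40751/1508916864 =0.00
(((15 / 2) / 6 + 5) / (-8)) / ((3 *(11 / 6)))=-25 / 176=-0.14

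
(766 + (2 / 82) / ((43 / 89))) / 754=1350547 / 1329302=1.02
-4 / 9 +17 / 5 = 133 / 45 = 2.96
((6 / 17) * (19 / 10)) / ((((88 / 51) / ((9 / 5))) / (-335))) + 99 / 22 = -101133 / 440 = -229.85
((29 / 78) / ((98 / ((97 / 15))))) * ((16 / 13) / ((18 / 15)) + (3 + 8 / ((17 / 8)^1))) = 2905829 / 15203916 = 0.19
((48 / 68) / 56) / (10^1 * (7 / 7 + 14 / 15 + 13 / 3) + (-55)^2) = 9 / 2204594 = 0.00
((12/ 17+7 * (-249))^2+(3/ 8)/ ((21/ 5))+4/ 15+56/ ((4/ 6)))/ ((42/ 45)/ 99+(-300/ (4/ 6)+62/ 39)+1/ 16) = -1896883594725834/ 280150589089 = -6770.94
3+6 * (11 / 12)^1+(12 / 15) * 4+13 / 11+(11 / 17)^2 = 422823 / 31790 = 13.30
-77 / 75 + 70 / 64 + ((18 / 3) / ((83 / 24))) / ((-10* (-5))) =811 / 7968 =0.10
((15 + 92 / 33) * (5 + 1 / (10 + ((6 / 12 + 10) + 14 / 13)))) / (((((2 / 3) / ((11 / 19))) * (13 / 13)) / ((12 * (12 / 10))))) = 1049556 / 935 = 1122.52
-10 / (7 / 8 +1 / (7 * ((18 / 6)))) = -336 / 31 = -10.84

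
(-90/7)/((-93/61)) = 1830/217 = 8.43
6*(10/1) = 60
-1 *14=-14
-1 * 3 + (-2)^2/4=-2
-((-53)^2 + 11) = -2820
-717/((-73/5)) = 3585/73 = 49.11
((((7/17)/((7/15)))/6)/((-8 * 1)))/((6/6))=-5/272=-0.02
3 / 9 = 1 / 3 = 0.33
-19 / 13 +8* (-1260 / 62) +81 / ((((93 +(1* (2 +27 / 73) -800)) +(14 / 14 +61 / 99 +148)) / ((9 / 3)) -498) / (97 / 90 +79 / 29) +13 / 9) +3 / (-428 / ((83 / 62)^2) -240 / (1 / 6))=-164.50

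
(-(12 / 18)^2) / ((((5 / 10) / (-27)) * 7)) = 24 / 7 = 3.43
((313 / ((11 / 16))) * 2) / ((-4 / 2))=-5008 / 11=-455.27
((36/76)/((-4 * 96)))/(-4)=3/9728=0.00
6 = 6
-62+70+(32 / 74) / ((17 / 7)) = 5144 / 629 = 8.18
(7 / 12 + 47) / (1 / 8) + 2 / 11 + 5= 385.85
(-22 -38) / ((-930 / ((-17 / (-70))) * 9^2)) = 17 / 87885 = 0.00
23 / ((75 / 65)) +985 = 15074 / 15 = 1004.93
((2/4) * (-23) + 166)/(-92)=-309/184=-1.68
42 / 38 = 21 / 19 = 1.11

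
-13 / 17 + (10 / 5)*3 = 89 / 17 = 5.24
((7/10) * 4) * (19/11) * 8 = 38.69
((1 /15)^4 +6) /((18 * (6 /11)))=3341261 /5467500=0.61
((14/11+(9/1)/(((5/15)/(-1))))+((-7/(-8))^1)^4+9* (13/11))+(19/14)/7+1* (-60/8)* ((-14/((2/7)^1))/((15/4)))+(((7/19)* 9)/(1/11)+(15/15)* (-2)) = 4956592481/41947136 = 118.16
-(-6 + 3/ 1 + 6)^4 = -81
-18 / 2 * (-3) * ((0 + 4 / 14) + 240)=45414 / 7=6487.71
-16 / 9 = -1.78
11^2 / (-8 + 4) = -30.25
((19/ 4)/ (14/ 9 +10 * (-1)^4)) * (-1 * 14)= -1197/ 208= -5.75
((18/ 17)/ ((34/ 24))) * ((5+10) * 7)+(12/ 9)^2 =208744/ 2601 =80.26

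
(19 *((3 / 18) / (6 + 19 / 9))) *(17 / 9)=323 / 438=0.74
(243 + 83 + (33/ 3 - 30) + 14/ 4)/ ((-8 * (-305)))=621/ 4880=0.13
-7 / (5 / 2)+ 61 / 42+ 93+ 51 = 29957 / 210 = 142.65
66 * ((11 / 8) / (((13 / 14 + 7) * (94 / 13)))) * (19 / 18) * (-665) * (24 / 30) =-27824797 / 31302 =-888.91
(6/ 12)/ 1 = 0.50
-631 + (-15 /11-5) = -7011 /11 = -637.36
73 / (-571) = -73 / 571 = -0.13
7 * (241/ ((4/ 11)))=18557/ 4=4639.25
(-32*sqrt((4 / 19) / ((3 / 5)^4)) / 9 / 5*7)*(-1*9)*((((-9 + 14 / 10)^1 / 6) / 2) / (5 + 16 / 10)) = -1120*sqrt(19) / 891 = -5.48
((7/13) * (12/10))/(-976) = -21/31720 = -0.00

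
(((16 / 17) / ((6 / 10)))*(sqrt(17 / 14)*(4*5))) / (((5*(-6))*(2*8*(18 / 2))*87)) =-5*sqrt(238) / 838593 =-0.00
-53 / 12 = -4.42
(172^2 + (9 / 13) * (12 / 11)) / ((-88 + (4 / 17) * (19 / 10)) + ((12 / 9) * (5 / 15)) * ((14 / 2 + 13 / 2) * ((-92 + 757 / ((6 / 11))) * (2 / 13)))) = 89900675 / 3368761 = 26.69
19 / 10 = 1.90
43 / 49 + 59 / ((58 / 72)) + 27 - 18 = 118112 / 1421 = 83.12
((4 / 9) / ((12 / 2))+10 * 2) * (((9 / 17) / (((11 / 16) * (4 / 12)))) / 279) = 8672 / 52173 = 0.17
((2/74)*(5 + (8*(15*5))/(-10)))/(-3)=55/111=0.50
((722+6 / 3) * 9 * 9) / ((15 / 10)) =39096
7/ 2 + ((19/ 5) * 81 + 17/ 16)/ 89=49629/ 7120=6.97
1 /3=0.33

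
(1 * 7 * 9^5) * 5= 2066715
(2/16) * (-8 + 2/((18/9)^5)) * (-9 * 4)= 35.72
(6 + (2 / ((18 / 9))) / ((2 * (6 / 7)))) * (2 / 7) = 79 / 42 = 1.88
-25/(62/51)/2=-1275/124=-10.28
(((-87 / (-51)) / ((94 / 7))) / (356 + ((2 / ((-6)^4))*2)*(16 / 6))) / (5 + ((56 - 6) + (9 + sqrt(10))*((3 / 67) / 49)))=3655793993418 / 563572916580434315 - 485841321*sqrt(10) / 4508583332643474520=0.00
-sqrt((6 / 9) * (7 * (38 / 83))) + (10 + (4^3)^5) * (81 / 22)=3953322207 - 2 * sqrt(33117) / 249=3953322205.54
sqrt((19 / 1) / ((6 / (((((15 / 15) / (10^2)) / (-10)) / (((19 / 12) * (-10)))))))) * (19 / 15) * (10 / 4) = 19 * sqrt(2) / 600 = 0.04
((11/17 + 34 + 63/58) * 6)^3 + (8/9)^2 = 95652800412297067/9705675717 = 9855346.83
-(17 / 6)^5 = -1419857 / 7776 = -182.59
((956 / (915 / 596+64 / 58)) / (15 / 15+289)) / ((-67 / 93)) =-26494584 / 15278345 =-1.73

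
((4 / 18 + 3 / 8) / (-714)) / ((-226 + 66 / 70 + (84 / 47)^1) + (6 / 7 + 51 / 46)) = 232415 / 61491602088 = 0.00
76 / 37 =2.05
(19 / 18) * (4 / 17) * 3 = 38 / 51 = 0.75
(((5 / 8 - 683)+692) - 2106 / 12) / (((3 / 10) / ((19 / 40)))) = -25213 / 96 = -262.64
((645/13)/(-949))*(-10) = 6450/12337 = 0.52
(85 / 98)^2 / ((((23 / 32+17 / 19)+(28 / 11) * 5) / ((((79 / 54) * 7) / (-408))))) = -7017175 / 5329390626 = -0.00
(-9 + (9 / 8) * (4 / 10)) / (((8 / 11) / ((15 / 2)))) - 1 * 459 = -35019 / 64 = -547.17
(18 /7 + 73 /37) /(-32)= -1177 /8288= -0.14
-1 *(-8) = 8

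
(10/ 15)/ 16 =1/ 24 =0.04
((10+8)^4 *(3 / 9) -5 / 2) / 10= 69979 / 20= 3498.95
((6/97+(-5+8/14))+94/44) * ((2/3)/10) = -33317/224070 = -0.15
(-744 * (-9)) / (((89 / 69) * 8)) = 57753 / 89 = 648.91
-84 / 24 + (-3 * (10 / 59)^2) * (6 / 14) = -172369 / 48734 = -3.54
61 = 61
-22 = -22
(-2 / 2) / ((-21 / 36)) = 12 / 7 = 1.71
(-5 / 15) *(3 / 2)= -1 / 2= -0.50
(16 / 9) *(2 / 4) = 8 / 9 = 0.89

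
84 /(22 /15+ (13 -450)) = -1260 /6533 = -0.19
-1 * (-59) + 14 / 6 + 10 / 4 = 383 / 6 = 63.83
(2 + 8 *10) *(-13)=-1066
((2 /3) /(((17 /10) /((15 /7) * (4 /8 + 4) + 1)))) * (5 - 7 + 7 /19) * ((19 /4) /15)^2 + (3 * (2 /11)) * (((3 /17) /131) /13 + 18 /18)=-330673373 /2407565160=-0.14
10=10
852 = 852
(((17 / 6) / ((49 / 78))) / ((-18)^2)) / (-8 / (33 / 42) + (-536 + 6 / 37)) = -89947 / 3528123480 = -0.00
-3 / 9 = -1 / 3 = -0.33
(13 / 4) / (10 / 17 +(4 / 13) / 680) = 14365 / 2602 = 5.52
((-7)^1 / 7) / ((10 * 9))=-1 / 90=-0.01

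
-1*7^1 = -7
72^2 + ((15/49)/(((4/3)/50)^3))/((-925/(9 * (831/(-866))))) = 67006567251/12560464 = 5334.72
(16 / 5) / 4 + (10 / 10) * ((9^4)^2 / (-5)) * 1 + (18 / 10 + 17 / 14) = -602653827 / 70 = -8609340.39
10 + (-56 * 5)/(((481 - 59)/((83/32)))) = 8.28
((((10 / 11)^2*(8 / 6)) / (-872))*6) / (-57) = 100 / 751773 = 0.00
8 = 8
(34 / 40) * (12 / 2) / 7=51 / 70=0.73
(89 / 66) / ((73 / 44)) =178 / 219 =0.81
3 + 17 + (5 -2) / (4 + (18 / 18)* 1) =103 / 5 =20.60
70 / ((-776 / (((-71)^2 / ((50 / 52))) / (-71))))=6.66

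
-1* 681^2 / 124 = -463761 / 124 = -3740.01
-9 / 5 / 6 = -0.30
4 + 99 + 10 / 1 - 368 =-255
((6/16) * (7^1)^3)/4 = 1029/32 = 32.16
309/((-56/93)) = -28737/56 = -513.16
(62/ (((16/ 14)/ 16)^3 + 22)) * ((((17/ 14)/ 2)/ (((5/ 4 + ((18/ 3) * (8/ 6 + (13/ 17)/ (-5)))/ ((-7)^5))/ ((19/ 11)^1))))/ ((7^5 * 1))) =95323760/ 677393968779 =0.00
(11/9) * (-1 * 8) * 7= -616/9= -68.44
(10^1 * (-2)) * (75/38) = -750/19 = -39.47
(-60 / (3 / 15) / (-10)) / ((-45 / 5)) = -10 / 3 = -3.33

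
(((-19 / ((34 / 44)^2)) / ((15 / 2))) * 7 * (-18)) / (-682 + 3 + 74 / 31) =-23946384 / 30308875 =-0.79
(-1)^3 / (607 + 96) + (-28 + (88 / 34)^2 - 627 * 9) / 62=-1150816967 / 12596354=-91.36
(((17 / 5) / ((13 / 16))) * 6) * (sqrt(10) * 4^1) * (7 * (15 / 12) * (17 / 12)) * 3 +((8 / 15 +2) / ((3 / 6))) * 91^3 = 48552 * sqrt(10) / 13 +57271396 / 15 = 3829903.44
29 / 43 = 0.67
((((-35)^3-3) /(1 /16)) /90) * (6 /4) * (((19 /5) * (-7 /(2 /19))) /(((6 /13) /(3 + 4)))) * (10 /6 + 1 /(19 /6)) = 58641625042 /675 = 86876481.54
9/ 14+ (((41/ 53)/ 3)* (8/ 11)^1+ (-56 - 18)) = -1791631/ 24486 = -73.17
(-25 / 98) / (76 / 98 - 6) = 25 / 512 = 0.05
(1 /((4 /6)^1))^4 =81 /16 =5.06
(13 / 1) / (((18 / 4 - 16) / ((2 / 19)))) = -52 / 437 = -0.12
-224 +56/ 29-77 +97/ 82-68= -870077/ 2378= -365.89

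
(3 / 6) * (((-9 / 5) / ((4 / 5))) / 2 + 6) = 39 / 16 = 2.44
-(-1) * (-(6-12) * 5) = 30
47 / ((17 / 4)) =188 / 17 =11.06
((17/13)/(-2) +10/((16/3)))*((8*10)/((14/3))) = 1905/91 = 20.93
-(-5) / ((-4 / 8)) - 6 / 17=-176 / 17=-10.35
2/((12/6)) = 1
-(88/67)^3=-681472/300763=-2.27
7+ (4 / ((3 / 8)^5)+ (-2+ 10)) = 134717 / 243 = 554.39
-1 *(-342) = 342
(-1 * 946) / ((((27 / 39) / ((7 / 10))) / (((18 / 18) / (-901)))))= 43043 / 40545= 1.06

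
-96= -96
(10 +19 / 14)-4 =103 / 14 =7.36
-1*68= -68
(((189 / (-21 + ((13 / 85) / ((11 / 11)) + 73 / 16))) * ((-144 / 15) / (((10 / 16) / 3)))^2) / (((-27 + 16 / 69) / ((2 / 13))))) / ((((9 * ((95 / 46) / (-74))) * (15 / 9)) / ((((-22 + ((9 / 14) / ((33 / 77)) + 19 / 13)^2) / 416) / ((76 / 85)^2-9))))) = -215701990769355374592 / 164399256475866039875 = -1.31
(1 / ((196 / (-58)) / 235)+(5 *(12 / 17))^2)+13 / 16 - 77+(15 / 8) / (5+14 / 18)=-783187879 / 5890976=-132.95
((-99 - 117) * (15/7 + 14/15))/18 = -1292/35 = -36.91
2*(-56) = -112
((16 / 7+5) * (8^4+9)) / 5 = 5981.57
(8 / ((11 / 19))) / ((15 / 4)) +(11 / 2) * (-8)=-6652 / 165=-40.32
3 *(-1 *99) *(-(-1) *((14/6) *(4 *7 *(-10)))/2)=97020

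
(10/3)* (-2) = -20/3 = -6.67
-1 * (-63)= 63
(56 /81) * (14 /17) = 784 /1377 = 0.57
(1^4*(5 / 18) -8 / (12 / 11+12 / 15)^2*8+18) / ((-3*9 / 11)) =-12661 / 82134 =-0.15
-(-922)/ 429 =922/ 429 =2.15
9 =9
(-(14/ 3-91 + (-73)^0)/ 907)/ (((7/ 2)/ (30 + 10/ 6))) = 48640/ 57141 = 0.85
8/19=0.42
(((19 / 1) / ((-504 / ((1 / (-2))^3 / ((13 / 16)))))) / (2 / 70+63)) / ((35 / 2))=0.00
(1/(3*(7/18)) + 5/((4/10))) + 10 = 327/14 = 23.36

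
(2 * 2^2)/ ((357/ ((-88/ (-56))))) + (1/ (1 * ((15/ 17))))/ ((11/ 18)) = 259738/ 137445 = 1.89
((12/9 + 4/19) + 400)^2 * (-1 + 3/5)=-1047721088/16245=-64494.99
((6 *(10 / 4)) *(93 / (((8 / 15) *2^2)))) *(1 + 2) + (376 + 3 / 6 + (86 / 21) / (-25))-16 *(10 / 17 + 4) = 646782091 / 285600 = 2264.64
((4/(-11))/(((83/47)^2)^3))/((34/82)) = -1767791313956/61137849820003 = -0.03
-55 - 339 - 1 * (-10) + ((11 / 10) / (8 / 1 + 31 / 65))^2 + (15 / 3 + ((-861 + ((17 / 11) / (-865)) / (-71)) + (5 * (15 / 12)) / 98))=-99689598613307881 / 80400066149480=-1239.92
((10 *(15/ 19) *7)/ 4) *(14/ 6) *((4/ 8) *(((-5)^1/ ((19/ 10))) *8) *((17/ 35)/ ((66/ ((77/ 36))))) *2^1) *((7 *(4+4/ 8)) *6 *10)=-7288750/ 361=-20190.44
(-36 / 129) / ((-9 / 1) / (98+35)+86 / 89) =-142044 / 457391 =-0.31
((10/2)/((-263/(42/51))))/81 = -70/362151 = -0.00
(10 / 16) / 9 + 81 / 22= 2971 / 792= 3.75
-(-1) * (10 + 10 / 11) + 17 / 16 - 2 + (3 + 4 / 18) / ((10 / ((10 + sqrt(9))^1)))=112151 / 7920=14.16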